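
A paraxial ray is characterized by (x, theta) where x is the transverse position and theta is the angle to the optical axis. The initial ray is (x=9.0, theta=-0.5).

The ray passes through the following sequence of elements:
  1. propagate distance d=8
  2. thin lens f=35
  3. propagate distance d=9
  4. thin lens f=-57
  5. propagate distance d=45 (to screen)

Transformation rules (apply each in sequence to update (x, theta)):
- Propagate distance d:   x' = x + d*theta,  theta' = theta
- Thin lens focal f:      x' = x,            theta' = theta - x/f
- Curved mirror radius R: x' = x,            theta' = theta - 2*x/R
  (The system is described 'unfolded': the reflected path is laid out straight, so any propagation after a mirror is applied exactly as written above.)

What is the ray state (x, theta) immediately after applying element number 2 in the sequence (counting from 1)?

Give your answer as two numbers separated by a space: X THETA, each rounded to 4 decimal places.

Initial: x=9.0000 theta=-0.5000
After 1 (propagate distance d=8): x=5.0000 theta=-0.5000
After 2 (thin lens f=35): x=5.0000 theta=-9/14 (≈-0.6429)
Rounded to 4 decimal places: x = 5.0000, theta = -0.6429

Answer: 5.0000 -0.6429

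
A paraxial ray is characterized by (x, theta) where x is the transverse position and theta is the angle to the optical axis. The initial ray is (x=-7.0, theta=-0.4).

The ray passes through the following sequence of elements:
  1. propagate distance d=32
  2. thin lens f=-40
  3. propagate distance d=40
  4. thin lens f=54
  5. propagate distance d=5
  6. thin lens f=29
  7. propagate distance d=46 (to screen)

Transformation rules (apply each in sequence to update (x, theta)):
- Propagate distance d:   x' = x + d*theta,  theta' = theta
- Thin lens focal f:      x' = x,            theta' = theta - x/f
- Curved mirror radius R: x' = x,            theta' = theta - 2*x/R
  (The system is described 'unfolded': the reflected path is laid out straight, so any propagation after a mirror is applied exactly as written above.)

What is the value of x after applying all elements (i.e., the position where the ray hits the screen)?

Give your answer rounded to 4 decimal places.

Answer: 38.3915

Derivation:
Initial: x=-7.0000 theta=-0.4000
After 1 (propagate distance d=32): x=-19.8000 theta=-0.4000
After 2 (thin lens f=-40): x=-19.8000 theta=-0.8950
After 3 (propagate distance d=40): x=-55.6000 theta=-0.8950
After 4 (thin lens f=54): x=-55.6000 theta=727/5400 (≈0.1346)
After 5 (propagate distance d=5): x=-59321/1080 (≈-54.9269) theta=727/5400 (≈0.1346)
After 6 (thin lens f=29): x=-59321/1080 (≈-54.9269) theta=13237/6525 (≈2.0287)
After 7 (propagate distance d=46 (to screen)): x=6012103/156600 (≈38.3915) theta=13237/6525 (≈2.0287)
Rounded to 4 decimal places: x = 38.3915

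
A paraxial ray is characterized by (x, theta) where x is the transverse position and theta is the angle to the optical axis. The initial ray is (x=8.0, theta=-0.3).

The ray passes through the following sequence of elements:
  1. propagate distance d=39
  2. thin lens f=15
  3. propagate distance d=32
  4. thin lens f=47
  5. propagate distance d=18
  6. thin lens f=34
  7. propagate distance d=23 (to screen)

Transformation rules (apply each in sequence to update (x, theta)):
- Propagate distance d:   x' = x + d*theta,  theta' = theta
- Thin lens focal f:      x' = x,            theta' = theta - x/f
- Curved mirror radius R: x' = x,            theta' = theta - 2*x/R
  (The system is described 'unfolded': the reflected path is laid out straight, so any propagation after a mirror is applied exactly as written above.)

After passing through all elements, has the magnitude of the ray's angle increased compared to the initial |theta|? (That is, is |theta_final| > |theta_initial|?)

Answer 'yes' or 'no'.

Initial: x=8.0000 theta=-0.3000
After 1 (propagate distance d=39): x=-3.7000 theta=-0.3000
After 2 (thin lens f=15): x=-3.7000 theta=-4/75 (≈-0.0533)
After 3 (propagate distance d=32): x=-811/150 (≈-5.4067) theta=-4/75 (≈-0.0533)
After 4 (thin lens f=47): x=-811/150 (≈-5.4067) theta=29/470 (≈0.0617)
After 5 (propagate distance d=18): x=-30287/7050 (≈-4.2960) theta=29/470 (≈0.0617)
After 6 (thin lens f=34): x=-30287/7050 (≈-4.2960) theta=45077/239700 (≈0.1881)
After 7 (propagate distance d=23 (to screen)): x=7013/239700 (≈0.0293) theta=45077/239700 (≈0.1881)
|theta_initial|=0.3000 |theta_final|=45077/239700 (≈0.1881) -> not increased

Answer: no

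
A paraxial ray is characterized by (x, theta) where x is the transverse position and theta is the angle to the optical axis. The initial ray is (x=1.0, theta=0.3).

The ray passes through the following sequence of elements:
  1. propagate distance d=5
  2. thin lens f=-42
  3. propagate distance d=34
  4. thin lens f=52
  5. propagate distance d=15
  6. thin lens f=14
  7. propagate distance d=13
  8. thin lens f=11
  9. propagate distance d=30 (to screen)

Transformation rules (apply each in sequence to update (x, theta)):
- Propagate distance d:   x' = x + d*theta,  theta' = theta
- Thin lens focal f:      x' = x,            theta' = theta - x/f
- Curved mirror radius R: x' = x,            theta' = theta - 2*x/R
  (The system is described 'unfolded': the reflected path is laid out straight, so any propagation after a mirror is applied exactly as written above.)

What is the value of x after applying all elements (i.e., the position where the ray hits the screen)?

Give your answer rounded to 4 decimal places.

Answer: -35.3875

Derivation:
Initial: x=1.0000 theta=0.3000
After 1 (propagate distance d=5): x=2.5000 theta=0.3000
After 2 (thin lens f=-42): x=2.5000 theta=151/420 (≈0.3595)
After 3 (propagate distance d=34): x=1546/105 (≈14.7238) theta=151/420 (≈0.3595)
After 4 (thin lens f=52): x=1546/105 (≈14.7238) theta=139/1820 (≈0.0764)
After 5 (propagate distance d=15): x=86647/5460 (≈15.8694) theta=139/1820 (≈0.0764)
After 6 (thin lens f=14): x=86647/5460 (≈15.8694) theta=-80809/76440 (≈-1.0572)
After 7 (propagate distance d=13): x=162541/76440 (≈2.1264) theta=-80809/76440 (≈-1.0572)
After 8 (thin lens f=11): x=162541/76440 (≈2.1264) theta=-674/539 (≈-1.2505)
After 9 (propagate distance d=30 (to screen)): x=-29755249/840840 (≈-35.3875) theta=-674/539 (≈-1.2505)
Rounded to 4 decimal places: x = -35.3875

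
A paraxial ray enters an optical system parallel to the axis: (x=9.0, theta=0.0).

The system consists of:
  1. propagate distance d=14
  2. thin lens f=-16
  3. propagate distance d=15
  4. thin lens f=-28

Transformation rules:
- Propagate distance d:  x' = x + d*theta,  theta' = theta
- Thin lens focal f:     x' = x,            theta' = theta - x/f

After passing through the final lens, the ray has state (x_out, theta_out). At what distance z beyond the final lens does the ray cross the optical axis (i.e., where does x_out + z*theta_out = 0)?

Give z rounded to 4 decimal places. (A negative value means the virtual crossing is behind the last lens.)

Initial: x=9.0000 theta=0.0000
After 1 (propagate distance d=14): x=9.0000 theta=0.0000
After 2 (thin lens f=-16): x=9.0000 theta=0.5625
After 3 (propagate distance d=15): x=17.4375 theta=0.5625
After 4 (thin lens f=-28): x=17.4375 theta=531/448 (≈1.1853)
z_focus = -x_out/theta_out = -(17.4375)/(531/448) = -868/59 ≈ -14.7119
Rounded to 4 decimal places: z = -14.7119

Answer: -14.7119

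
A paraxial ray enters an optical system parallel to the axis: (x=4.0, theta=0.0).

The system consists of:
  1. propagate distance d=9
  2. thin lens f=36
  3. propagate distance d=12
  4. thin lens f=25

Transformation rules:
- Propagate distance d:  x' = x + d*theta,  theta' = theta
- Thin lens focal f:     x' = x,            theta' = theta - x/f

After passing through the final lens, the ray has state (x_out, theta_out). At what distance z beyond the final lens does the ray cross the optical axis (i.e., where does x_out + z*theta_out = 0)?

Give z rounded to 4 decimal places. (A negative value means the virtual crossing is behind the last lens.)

Answer: 12.2449

Derivation:
Initial: x=4.0000 theta=0.0000
After 1 (propagate distance d=9): x=4.0000 theta=0.0000
After 2 (thin lens f=36): x=4.0000 theta=-1/9 (≈-0.1111)
After 3 (propagate distance d=12): x=8/3 (≈2.6667) theta=-1/9 (≈-0.1111)
After 4 (thin lens f=25): x=8/3 (≈2.6667) theta=-49/225 (≈-0.2178)
z_focus = -x_out/theta_out = -(8/3)/(-49/225) = 600/49 ≈ 12.2449
Rounded to 4 decimal places: z = 12.2449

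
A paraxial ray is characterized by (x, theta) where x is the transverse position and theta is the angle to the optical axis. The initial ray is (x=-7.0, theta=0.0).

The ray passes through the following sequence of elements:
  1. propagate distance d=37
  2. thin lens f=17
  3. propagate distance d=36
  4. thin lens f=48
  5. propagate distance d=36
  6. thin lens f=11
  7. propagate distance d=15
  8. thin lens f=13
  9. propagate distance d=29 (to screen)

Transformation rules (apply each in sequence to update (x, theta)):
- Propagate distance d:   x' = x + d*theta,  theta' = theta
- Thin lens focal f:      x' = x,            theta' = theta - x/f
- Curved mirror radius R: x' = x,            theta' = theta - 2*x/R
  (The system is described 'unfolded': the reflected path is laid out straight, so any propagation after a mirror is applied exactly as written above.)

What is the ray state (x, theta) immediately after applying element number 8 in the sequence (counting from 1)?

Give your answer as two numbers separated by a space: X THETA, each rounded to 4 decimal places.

Answer: -2.3700 -1.0943

Derivation:
Initial: x=-7.0000 theta=0.0000
After 1 (propagate distance d=37): x=-7.0000 theta=0.0000
After 2 (thin lens f=17): x=-7.0000 theta=7/17 (≈0.4118)
After 3 (propagate distance d=36): x=133/17 (≈7.8235) theta=7/17 (≈0.4118)
After 4 (thin lens f=48): x=133/17 (≈7.8235) theta=203/816 (≈0.2488)
After 5 (propagate distance d=36): x=1141/68 (≈16.7794) theta=203/816 (≈0.2488)
After 6 (thin lens f=11): x=1141/68 (≈16.7794) theta=-11459/8976 (≈-1.2766)
After 7 (propagate distance d=15): x=-7091/2992 (≈-2.3700) theta=-11459/8976 (≈-1.2766)
After 8 (thin lens f=13): x=-7091/2992 (≈-2.3700) theta=-63847/58344 (≈-1.0943)
Rounded to 4 decimal places: x = -2.3700, theta = -1.0943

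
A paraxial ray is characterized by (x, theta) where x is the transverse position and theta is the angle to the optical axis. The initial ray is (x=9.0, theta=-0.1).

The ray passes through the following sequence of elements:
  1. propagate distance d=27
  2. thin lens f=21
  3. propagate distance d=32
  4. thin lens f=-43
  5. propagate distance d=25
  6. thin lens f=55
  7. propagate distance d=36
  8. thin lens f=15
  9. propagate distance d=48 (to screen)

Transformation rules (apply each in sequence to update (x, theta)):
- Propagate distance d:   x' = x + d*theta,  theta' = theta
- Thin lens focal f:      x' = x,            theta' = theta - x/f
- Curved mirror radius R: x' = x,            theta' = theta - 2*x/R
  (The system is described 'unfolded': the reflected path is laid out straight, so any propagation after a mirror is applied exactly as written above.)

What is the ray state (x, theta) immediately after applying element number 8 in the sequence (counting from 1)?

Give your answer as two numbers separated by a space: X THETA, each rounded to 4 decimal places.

Initial: x=9.0000 theta=-0.1000
After 1 (propagate distance d=27): x=6.3000 theta=-0.1000
After 2 (thin lens f=21): x=6.3000 theta=-0.4000
After 3 (propagate distance d=32): x=-6.5000 theta=-0.4000
After 4 (thin lens f=-43): x=-6.5000 theta=-237/430 (≈-0.5512)
After 5 (propagate distance d=25): x=-872/43 (≈-20.2791) theta=-237/430 (≈-0.5512)
After 6 (thin lens f=55): x=-872/43 (≈-20.2791) theta=-863/4730 (≈-0.1825)
After 7 (propagate distance d=36): x=-63494/2365 (≈-26.8474) theta=-863/4730 (≈-0.1825)
After 8 (thin lens f=15): x=-63494/2365 (≈-26.8474) theta=114043/70950 (≈1.6074)
Rounded to 4 decimal places: x = -26.8474, theta = 1.6074

Answer: -26.8474 1.6074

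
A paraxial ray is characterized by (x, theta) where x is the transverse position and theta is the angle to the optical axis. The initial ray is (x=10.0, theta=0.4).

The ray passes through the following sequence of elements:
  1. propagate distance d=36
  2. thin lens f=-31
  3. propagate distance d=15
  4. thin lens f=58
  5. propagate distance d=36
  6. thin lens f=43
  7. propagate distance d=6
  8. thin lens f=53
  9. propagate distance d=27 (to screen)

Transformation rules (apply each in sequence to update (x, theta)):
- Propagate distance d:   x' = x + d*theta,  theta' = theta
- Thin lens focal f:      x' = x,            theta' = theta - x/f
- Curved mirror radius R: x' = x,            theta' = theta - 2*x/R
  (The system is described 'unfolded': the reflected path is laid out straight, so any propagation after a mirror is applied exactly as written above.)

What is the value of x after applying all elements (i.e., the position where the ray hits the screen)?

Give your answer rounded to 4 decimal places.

Answer: 1.6668

Derivation:
Initial: x=10.0000 theta=0.4000
After 1 (propagate distance d=36): x=24.4000 theta=0.4000
After 2 (thin lens f=-31): x=24.4000 theta=184/155 (≈1.1871)
After 3 (propagate distance d=15): x=6542/155 (≈42.2065) theta=184/155 (≈1.1871)
After 4 (thin lens f=58): x=6542/155 (≈42.2065) theta=413/899 (≈0.4594)
After 5 (propagate distance d=36): x=8518/145 (≈58.7448) theta=413/899 (≈0.4594)
After 6 (thin lens f=43): x=8518/145 (≈58.7448) theta=-175263/193285 (≈-0.9068)
After 7 (propagate distance d=6): x=10302916/193285 (≈53.3043) theta=-175263/193285 (≈-0.9068)
After 8 (thin lens f=53): x=10302916/193285 (≈53.3043) theta=-3918371/2048821 (≈-1.9125)
After 9 (propagate distance d=27 (to screen)): x=17074463/10244105 (≈1.6668) theta=-3918371/2048821 (≈-1.9125)
Rounded to 4 decimal places: x = 1.6668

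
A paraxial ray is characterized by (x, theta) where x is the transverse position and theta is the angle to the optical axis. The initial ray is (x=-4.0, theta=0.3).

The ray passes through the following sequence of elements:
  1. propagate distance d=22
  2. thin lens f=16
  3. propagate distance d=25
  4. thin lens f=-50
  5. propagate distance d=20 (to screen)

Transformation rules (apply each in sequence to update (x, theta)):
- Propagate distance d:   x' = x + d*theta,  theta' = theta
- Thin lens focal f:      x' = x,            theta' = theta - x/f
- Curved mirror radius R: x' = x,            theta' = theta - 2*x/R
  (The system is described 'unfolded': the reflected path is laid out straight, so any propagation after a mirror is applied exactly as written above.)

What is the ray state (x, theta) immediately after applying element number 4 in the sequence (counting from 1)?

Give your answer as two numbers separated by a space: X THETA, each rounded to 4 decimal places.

Initial: x=-4.0000 theta=0.3000
After 1 (propagate distance d=22): x=2.6000 theta=0.3000
After 2 (thin lens f=16): x=2.6000 theta=0.1375
After 3 (propagate distance d=25): x=6.0375 theta=0.1375
After 4 (thin lens f=-50): x=6.0375 theta=1033/4000 (≈0.2583)
Rounded to 4 decimal places: x = 6.0375, theta = 0.2583

Answer: 6.0375 0.2583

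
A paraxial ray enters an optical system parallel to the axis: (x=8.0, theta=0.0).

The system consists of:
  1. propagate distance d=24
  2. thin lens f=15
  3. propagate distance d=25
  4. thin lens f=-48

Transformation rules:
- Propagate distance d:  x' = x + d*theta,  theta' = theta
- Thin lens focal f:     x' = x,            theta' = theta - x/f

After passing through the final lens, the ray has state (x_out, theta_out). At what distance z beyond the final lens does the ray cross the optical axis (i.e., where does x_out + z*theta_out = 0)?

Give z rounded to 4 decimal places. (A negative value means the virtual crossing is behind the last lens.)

Initial: x=8.0000 theta=0.0000
After 1 (propagate distance d=24): x=8.0000 theta=0.0000
After 2 (thin lens f=15): x=8.0000 theta=-8/15 (≈-0.5333)
After 3 (propagate distance d=25): x=-16/3 (≈-5.3333) theta=-8/15 (≈-0.5333)
After 4 (thin lens f=-48): x=-16/3 (≈-5.3333) theta=-29/45 (≈-0.6444)
z_focus = -x_out/theta_out = -(-16/3)/(-29/45) = -240/29 ≈ -8.2759
Rounded to 4 decimal places: z = -8.2759

Answer: -8.2759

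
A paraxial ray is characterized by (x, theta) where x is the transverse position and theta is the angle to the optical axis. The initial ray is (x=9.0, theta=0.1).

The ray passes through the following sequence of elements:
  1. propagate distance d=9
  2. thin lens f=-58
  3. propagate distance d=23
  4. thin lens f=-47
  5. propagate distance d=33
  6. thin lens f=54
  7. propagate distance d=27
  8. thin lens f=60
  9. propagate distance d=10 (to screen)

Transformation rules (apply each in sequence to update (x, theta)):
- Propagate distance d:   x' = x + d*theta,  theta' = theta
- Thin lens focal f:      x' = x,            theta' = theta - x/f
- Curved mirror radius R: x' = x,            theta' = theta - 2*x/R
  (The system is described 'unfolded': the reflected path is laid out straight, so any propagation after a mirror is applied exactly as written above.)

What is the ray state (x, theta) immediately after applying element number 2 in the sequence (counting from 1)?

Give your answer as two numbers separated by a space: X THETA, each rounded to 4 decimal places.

Answer: 9.9000 0.2707

Derivation:
Initial: x=9.0000 theta=0.1000
After 1 (propagate distance d=9): x=9.9000 theta=0.1000
After 2 (thin lens f=-58): x=9.9000 theta=157/580 (≈0.2707)
Rounded to 4 decimal places: x = 9.9000, theta = 0.2707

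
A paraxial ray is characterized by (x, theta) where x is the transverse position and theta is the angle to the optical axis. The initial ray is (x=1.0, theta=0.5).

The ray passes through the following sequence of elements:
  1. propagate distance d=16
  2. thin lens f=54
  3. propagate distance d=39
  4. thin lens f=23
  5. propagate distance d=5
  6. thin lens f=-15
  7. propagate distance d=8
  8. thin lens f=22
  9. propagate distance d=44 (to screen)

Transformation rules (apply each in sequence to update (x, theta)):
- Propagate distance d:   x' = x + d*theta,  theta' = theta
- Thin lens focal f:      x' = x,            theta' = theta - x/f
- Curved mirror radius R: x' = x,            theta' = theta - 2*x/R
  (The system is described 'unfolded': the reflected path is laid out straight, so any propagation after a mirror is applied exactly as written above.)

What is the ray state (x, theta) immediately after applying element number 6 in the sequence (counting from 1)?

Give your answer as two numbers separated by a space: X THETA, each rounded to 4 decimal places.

Initial: x=1.0000 theta=0.5000
After 1 (propagate distance d=16): x=9.0000 theta=0.5000
After 2 (thin lens f=54): x=9.0000 theta=1/3 (≈0.3333)
After 3 (propagate distance d=39): x=22.0000 theta=1/3 (≈0.3333)
After 4 (thin lens f=23): x=22.0000 theta=-43/69 (≈-0.6232)
After 5 (propagate distance d=5): x=1303/69 (≈18.8841) theta=-43/69 (≈-0.6232)
After 6 (thin lens f=-15): x=1303/69 (≈18.8841) theta=658/1035 (≈0.6357)
Rounded to 4 decimal places: x = 18.8841, theta = 0.6357

Answer: 18.8841 0.6357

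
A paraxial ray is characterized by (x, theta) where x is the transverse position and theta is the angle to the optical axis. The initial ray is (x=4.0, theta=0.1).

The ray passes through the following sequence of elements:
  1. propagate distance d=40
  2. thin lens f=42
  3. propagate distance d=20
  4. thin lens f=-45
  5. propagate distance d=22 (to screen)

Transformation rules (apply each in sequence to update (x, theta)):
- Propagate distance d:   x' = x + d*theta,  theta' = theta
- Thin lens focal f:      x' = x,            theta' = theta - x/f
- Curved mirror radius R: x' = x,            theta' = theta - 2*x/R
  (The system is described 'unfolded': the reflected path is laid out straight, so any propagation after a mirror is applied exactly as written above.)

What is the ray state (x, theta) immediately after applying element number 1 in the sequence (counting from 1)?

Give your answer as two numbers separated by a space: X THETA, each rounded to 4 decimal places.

Answer: 8.0000 0.1000

Derivation:
Initial: x=4.0000 theta=0.1000
After 1 (propagate distance d=40): x=8.0000 theta=0.1000
Rounded to 4 decimal places: x = 8.0000, theta = 0.1000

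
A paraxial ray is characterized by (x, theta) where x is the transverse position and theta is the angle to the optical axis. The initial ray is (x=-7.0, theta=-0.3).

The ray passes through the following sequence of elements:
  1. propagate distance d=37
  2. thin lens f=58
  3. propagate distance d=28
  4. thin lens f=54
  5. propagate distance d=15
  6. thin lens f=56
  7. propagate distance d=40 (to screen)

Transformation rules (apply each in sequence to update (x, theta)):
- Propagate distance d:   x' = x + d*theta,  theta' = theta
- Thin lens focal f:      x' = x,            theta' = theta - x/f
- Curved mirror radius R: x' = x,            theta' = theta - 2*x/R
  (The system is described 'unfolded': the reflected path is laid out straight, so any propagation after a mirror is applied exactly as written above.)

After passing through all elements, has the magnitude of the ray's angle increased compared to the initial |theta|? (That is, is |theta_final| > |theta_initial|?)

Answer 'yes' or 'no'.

Answer: yes

Derivation:
Initial: x=-7.0000 theta=-0.3000
After 1 (propagate distance d=37): x=-18.1000 theta=-0.3000
After 2 (thin lens f=58): x=-18.1000 theta=7/580 (≈0.0121)
After 3 (propagate distance d=28): x=-5151/290 (≈-17.7621) theta=7/580 (≈0.0121)
After 4 (thin lens f=54): x=-5151/290 (≈-17.7621) theta=89/261 (≈0.3410)
After 5 (propagate distance d=15): x=-11003/870 (≈-12.6471) theta=89/261 (≈0.3410)
After 6 (thin lens f=56): x=-11003/870 (≈-12.6471) theta=82849/146160 (≈0.5668)
After 7 (propagate distance d=40 (to screen)): x=91591/9135 (≈10.0264) theta=82849/146160 (≈0.5668)
|theta_initial|=0.3000 |theta_final|=82849/146160 (≈0.5668) -> increased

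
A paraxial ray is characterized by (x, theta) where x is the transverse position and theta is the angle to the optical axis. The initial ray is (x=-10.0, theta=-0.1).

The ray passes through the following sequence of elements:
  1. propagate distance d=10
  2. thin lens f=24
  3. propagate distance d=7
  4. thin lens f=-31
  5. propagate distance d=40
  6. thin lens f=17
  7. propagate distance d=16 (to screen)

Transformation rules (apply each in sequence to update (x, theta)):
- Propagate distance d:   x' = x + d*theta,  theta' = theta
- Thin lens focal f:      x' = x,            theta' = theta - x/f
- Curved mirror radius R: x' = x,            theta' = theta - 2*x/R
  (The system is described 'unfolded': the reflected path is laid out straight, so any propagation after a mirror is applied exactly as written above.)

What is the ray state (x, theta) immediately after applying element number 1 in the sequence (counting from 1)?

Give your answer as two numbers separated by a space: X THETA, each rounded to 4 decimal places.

Answer: -11.0000 -0.1000

Derivation:
Initial: x=-10.0000 theta=-0.1000
After 1 (propagate distance d=10): x=-11.0000 theta=-0.1000
Rounded to 4 decimal places: x = -11.0000, theta = -0.1000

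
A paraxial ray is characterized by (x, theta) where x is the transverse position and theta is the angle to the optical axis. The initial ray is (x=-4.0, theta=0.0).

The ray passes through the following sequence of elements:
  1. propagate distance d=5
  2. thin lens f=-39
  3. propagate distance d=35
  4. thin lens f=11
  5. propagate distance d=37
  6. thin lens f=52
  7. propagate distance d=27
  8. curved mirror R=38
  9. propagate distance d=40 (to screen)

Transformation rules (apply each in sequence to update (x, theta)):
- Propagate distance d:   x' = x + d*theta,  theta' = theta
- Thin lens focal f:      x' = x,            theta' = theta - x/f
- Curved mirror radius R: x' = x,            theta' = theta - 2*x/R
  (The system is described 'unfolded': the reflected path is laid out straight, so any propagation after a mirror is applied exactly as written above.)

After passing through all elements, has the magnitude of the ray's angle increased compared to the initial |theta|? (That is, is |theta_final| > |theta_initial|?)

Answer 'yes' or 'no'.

Answer: yes

Derivation:
Initial: x=-4.0000 theta=0.0000
After 1 (propagate distance d=5): x=-4.0000 theta=0.0000
After 2 (thin lens f=-39): x=-4.0000 theta=-4/39 (≈-0.1026)
After 3 (propagate distance d=35): x=-296/39 (≈-7.5897) theta=-4/39 (≈-0.1026)
After 4 (thin lens f=11): x=-296/39 (≈-7.5897) theta=84/143 (≈0.5874)
After 5 (propagate distance d=37): x=6068/429 (≈14.1445) theta=84/143 (≈0.5874)
After 6 (thin lens f=52): x=6068/429 (≈14.1445) theta=1759/5577 (≈0.3154)
After 7 (propagate distance d=27): x=126377/5577 (≈22.6604) theta=1759/5577 (≈0.3154)
After 8 (curved mirror R=38): x=126377/5577 (≈22.6604) theta=-92956/105963 (≈-0.8772)
After 9 (propagate distance d=40 (to screen)): x=-1317077/105963 (≈-12.4296) theta=-92956/105963 (≈-0.8772)
|theta_initial|=0.0000 |theta_final|=92956/105963 (≈0.8772) -> increased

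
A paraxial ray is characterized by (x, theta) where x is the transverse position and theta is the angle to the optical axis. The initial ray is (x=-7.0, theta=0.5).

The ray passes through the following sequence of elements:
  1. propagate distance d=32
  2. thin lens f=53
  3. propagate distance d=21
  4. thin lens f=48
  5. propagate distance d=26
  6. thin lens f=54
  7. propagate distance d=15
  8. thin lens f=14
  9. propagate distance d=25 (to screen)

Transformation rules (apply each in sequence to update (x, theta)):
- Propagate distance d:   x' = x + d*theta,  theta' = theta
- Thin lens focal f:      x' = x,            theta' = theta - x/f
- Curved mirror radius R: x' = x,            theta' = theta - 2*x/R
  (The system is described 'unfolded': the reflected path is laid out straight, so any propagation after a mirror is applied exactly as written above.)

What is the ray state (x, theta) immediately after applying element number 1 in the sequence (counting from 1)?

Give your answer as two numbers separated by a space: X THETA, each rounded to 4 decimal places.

Initial: x=-7.0000 theta=0.5000
After 1 (propagate distance d=32): x=9.0000 theta=0.5000
Rounded to 4 decimal places: x = 9.0000, theta = 0.5000

Answer: 9.0000 0.5000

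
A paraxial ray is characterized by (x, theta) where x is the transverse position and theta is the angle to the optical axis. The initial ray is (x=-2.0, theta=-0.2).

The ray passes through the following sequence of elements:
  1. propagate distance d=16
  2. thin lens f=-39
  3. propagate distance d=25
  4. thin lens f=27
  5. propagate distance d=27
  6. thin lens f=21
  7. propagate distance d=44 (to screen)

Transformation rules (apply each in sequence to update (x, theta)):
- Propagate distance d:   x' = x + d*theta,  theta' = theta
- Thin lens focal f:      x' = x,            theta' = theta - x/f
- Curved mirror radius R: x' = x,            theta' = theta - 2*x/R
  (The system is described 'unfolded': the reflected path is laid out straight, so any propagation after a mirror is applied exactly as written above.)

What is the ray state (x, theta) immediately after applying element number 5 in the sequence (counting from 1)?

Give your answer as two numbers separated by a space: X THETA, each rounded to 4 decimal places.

Answer: -9.0000 0.1679

Derivation:
Initial: x=-2.0000 theta=-0.2000
After 1 (propagate distance d=16): x=-5.2000 theta=-0.2000
After 2 (thin lens f=-39): x=-5.2000 theta=-1/3 (≈-0.3333)
After 3 (propagate distance d=25): x=-203/15 (≈-13.5333) theta=-1/3 (≈-0.3333)
After 4 (thin lens f=27): x=-203/15 (≈-13.5333) theta=68/405 (≈0.1679)
After 5 (propagate distance d=27): x=-9.0000 theta=68/405 (≈0.1679)
Rounded to 4 decimal places: x = -9.0000, theta = 0.1679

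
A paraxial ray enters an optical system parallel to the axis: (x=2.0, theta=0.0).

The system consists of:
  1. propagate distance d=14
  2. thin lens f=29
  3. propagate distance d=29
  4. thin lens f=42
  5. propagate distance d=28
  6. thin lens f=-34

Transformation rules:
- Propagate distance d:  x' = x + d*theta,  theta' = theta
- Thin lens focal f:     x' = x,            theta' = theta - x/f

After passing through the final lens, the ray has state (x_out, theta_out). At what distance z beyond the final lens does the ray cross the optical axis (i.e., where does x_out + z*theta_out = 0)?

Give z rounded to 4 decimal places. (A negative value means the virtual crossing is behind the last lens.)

Initial: x=2.0000 theta=0.0000
After 1 (propagate distance d=14): x=2.0000 theta=0.0000
After 2 (thin lens f=29): x=2.0000 theta=-2/29 (≈-0.0690)
After 3 (propagate distance d=29): x=0.0000 theta=-2/29 (≈-0.0690)
After 4 (thin lens f=42): x=0.0000 theta=-2/29 (≈-0.0690)
After 5 (propagate distance d=28): x=-56/29 (≈-1.9310) theta=-2/29 (≈-0.0690)
After 6 (thin lens f=-34): x=-56/29 (≈-1.9310) theta=-62/493 (≈-0.1258)
z_focus = -x_out/theta_out = -(-56/29)/(-62/493) = -476/31 ≈ -15.3548
Rounded to 4 decimal places: z = -15.3548

Answer: -15.3548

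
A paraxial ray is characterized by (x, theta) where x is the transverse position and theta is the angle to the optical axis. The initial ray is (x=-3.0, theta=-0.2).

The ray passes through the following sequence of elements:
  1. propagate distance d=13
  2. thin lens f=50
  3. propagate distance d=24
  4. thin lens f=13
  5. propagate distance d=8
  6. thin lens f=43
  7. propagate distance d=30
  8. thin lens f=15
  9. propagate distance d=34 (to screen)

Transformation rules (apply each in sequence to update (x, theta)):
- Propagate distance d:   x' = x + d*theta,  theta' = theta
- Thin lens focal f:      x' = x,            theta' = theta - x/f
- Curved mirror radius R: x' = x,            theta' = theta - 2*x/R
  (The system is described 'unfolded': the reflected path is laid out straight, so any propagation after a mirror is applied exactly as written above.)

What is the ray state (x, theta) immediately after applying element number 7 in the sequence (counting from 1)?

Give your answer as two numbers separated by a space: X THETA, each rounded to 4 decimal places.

Answer: 14.0473 0.5906

Derivation:
Initial: x=-3.0000 theta=-0.2000
After 1 (propagate distance d=13): x=-5.6000 theta=-0.2000
After 2 (thin lens f=50): x=-5.6000 theta=-0.0880
After 3 (propagate distance d=24): x=-7.7120 theta=-0.0880
After 4 (thin lens f=13): x=-7.7120 theta=821/1625 (≈0.5052)
After 5 (propagate distance d=8): x=-5964/1625 (≈-3.6702) theta=821/1625 (≈0.5052)
After 6 (thin lens f=43): x=-5964/1625 (≈-3.6702) theta=41267/69875 (≈0.5906)
After 7 (propagate distance d=30): x=981558/69875 (≈14.0473) theta=41267/69875 (≈0.5906)
Rounded to 4 decimal places: x = 14.0473, theta = 0.5906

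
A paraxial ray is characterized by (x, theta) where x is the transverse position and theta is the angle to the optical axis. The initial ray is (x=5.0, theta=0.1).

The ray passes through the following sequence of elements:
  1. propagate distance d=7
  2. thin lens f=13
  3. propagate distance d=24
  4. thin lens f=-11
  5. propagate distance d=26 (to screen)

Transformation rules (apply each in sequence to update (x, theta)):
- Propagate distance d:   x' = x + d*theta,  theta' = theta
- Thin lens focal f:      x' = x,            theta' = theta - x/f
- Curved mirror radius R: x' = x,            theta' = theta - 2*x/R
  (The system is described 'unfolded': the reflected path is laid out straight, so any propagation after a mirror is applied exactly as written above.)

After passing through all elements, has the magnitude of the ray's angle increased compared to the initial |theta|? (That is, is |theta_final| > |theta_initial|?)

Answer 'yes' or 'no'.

Answer: yes

Derivation:
Initial: x=5.0000 theta=0.1000
After 1 (propagate distance d=7): x=5.7000 theta=0.1000
After 2 (thin lens f=13): x=5.7000 theta=-22/65 (≈-0.3385)
After 3 (propagate distance d=24): x=-63/26 (≈-2.4231) theta=-22/65 (≈-0.3385)
After 4 (thin lens f=-11): x=-63/26 (≈-2.4231) theta=-799/1430 (≈-0.5587)
After 5 (propagate distance d=26 (to screen)): x=-24239/1430 (≈-16.9503) theta=-799/1430 (≈-0.5587)
|theta_initial|=0.1000 |theta_final|=799/1430 (≈0.5587) -> increased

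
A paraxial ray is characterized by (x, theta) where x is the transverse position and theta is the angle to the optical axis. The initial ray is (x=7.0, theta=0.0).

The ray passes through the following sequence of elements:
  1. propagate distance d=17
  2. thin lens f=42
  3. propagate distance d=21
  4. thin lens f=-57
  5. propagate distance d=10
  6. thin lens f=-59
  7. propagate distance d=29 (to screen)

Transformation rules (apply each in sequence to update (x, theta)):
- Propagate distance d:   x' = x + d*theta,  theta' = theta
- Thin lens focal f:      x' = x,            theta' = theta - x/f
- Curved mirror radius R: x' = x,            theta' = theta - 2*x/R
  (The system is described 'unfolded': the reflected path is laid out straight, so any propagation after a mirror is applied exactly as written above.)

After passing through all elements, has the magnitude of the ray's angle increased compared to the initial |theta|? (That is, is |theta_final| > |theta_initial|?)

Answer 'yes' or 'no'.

Initial: x=7.0000 theta=0.0000
After 1 (propagate distance d=17): x=7.0000 theta=0.0000
After 2 (thin lens f=42): x=7.0000 theta=-1/6 (≈-0.1667)
After 3 (propagate distance d=21): x=3.5000 theta=-1/6 (≈-0.1667)
After 4 (thin lens f=-57): x=3.5000 theta=-2/19 (≈-0.1053)
After 5 (propagate distance d=10): x=93/38 (≈2.4474) theta=-2/19 (≈-0.1053)
After 6 (thin lens f=-59): x=93/38 (≈2.4474) theta=-143/2242 (≈-0.0638)
After 7 (propagate distance d=29 (to screen)): x=670/1121 (≈0.5977) theta=-143/2242 (≈-0.0638)
|theta_initial|=0.0000 |theta_final|=143/2242 (≈0.0638) -> increased

Answer: yes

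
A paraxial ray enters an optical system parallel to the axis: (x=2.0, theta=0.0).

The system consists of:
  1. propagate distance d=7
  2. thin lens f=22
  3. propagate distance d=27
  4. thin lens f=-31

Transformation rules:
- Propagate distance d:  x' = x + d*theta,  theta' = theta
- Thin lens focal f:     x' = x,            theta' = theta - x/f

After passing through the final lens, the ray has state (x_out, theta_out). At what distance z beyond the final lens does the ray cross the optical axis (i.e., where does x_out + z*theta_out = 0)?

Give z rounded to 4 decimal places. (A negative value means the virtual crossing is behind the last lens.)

Initial: x=2.0000 theta=0.0000
After 1 (propagate distance d=7): x=2.0000 theta=0.0000
After 2 (thin lens f=22): x=2.0000 theta=-1/11 (≈-0.0909)
After 3 (propagate distance d=27): x=-5/11 (≈-0.4545) theta=-1/11 (≈-0.0909)
After 4 (thin lens f=-31): x=-5/11 (≈-0.4545) theta=-36/341 (≈-0.1056)
z_focus = -x_out/theta_out = -(-5/11)/(-36/341) = -155/36 ≈ -4.3056
Rounded to 4 decimal places: z = -4.3056

Answer: -4.3056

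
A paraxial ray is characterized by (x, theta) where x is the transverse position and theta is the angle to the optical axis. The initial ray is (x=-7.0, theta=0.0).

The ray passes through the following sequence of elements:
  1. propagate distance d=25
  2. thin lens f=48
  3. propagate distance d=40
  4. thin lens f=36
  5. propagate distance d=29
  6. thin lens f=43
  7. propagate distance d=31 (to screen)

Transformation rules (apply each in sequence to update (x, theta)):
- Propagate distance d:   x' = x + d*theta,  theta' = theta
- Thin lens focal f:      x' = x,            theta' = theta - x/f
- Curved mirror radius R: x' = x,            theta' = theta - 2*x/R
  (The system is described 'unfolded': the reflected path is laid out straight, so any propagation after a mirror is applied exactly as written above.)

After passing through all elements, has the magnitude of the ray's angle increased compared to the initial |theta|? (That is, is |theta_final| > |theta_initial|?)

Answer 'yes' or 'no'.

Initial: x=-7.0000 theta=0.0000
After 1 (propagate distance d=25): x=-7.0000 theta=0.0000
After 2 (thin lens f=48): x=-7.0000 theta=7/48 (≈0.1458)
After 3 (propagate distance d=40): x=-7/6 (≈-1.1667) theta=7/48 (≈0.1458)
After 4 (thin lens f=36): x=-7/6 (≈-1.1667) theta=77/432 (≈0.1782)
After 5 (propagate distance d=29): x=1729/432 (≈4.0023) theta=77/432 (≈0.1782)
After 6 (thin lens f=43): x=1729/432 (≈4.0023) theta=791/9288 (≈0.0852)
After 7 (propagate distance d=31 (to screen)): x=123389/18576 (≈6.6424) theta=791/9288 (≈0.0852)
|theta_initial|=0.0000 |theta_final|=791/9288 (≈0.0852) -> increased

Answer: yes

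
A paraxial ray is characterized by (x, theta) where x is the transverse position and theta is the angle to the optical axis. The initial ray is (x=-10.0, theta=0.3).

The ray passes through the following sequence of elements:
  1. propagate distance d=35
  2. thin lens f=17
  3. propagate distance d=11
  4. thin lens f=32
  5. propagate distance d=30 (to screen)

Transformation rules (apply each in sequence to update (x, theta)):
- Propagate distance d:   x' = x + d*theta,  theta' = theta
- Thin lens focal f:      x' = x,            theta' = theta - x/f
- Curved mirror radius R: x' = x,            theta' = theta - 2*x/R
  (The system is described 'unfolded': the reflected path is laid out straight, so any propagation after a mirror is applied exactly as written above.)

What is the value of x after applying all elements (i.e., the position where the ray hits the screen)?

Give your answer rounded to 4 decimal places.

Initial: x=-10.0000 theta=0.3000
After 1 (propagate distance d=35): x=0.5000 theta=0.3000
After 2 (thin lens f=17): x=0.5000 theta=23/85 (≈0.2706)
After 3 (propagate distance d=11): x=591/170 (≈3.4765) theta=23/85 (≈0.2706)
After 4 (thin lens f=32): x=591/170 (≈3.4765) theta=881/5440 (≈0.1619)
After 5 (propagate distance d=30 (to screen)): x=22671/2720 (≈8.3349) theta=881/5440 (≈0.1619)
Rounded to 4 decimal places: x = 8.3349

Answer: 8.3349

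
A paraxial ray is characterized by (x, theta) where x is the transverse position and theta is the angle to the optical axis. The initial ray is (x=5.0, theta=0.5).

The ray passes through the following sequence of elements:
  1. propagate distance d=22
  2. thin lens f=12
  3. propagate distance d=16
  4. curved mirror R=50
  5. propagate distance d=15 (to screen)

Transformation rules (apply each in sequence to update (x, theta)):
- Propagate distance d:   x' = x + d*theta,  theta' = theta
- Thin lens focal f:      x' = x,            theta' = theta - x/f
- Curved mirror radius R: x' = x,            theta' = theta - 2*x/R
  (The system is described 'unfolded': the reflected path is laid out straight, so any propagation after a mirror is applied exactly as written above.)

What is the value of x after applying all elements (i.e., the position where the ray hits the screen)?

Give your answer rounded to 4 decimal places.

Answer: -11.4333

Derivation:
Initial: x=5.0000 theta=0.5000
After 1 (propagate distance d=22): x=16.0000 theta=0.5000
After 2 (thin lens f=12): x=16.0000 theta=-5/6 (≈-0.8333)
After 3 (propagate distance d=16): x=8/3 (≈2.6667) theta=-5/6 (≈-0.8333)
After 4 (curved mirror R=50): x=8/3 (≈2.6667) theta=-0.9400
After 5 (propagate distance d=15 (to screen)): x=-343/30 (≈-11.4333) theta=-0.9400
Rounded to 4 decimal places: x = -11.4333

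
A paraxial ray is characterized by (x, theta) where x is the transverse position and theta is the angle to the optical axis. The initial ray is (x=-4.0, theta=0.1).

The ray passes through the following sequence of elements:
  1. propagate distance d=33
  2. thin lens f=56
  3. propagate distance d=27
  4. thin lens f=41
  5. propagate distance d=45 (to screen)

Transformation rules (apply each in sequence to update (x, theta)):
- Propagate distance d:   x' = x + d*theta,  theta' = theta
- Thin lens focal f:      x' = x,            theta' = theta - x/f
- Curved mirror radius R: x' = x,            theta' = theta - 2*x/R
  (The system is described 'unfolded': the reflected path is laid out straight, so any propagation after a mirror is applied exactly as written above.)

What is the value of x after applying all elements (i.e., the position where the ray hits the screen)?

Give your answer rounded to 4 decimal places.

Initial: x=-4.0000 theta=0.1000
After 1 (propagate distance d=33): x=-0.7000 theta=0.1000
After 2 (thin lens f=56): x=-0.7000 theta=0.1125
After 3 (propagate distance d=27): x=2.3375 theta=0.1125
After 4 (thin lens f=41): x=2.3375 theta=91/1640 (≈0.0555)
After 5 (propagate distance d=45 (to screen)): x=15857/3280 (≈4.8345) theta=91/1640 (≈0.0555)
Rounded to 4 decimal places: x = 4.8345

Answer: 4.8345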